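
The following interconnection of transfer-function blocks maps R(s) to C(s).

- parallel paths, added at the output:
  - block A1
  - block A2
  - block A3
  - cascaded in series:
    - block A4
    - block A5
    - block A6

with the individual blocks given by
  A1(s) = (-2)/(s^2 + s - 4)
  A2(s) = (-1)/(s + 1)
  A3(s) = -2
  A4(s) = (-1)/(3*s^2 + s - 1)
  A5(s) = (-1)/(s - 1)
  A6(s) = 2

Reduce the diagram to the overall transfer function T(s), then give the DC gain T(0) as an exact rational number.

Step 1: cascade A4, A5, A6 -> 2/(3*s^3 - 2*s^2 - 2*s + 1)
Step 2: add A1, A2, A3, (A4*A5*A6) (parallel) -> (-6*s^6 - 11*s^5 + 23*s^4 + 34*s^3 - 27*s^2 - 23*s + 2)/(3*s^6 + 4*s^5 - 15*s^4 - 9*s^3 + 16*s^2 + 5*s - 4)
That last expression is T(s); at s = 0 only the constant terms survive, so T(0) = 2/(-4) = -1/2.

Hence the answer: -1/2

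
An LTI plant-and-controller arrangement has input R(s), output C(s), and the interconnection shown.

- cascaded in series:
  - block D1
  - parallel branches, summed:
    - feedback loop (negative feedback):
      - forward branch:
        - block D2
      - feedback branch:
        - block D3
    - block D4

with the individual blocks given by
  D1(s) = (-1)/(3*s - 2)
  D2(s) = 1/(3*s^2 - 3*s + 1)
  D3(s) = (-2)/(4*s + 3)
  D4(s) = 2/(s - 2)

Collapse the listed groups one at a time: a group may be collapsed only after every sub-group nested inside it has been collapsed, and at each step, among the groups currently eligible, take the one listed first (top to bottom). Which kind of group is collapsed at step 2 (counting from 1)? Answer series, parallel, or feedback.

1. close the feedback loop around D2, D3
2. add [D2/(1+D2*D3)], D4 (parallel)
3. combine D1, ([D2/(1+D2*D3)]+D4) in series
So the answer for step 2 is parallel.

Answer: parallel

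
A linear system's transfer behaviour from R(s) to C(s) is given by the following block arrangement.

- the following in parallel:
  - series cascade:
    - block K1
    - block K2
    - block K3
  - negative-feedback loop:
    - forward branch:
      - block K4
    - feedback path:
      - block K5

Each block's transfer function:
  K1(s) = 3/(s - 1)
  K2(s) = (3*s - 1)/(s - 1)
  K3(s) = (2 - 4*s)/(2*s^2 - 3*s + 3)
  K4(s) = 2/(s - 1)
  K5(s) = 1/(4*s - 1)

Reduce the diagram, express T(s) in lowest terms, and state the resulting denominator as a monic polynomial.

Step 1. multiply K1, K2, K3 (series); result (-36*s^2 + 30*s - 6)/(2*s^4 - 7*s^3 + 11*s^2 - 9*s + 3)
Step 2. feedback reduction of K4, K5; result (8*s - 2)/(4*s^2 - 5*s + 3)
Step 3. sum the parallel branches (K1*K2*K3), [K4/(1+K4*K5)]; result (16*s^5 - 204*s^4 + 402*s^3 - 376*s^2 + 162*s - 24)/(8*s^6 - 38*s^5 + 85*s^4 - 112*s^3 + 90*s^2 - 42*s + 9)
No further cancellation is possible in the step-3 result, so that is T(s). Its denominator becomes monic after dividing by the leading coefficient 8.

Hence the answer: s^6 - 19*s^5/4 + 85*s^4/8 - 14*s^3 + 45*s^2/4 - 21*s/4 + 9/8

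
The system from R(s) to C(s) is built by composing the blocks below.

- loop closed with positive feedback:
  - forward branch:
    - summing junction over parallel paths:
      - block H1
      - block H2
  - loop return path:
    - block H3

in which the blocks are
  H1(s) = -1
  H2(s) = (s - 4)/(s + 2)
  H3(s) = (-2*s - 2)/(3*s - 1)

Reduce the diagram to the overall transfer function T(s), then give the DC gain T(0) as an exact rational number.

Reducing step by step:

1. combine H1, H2 in parallel gives (-6)/(s + 2)
2. feedback reduction of (H1+H2), H3 gives (6 - 18*s)/(3*s^2 - 7*s - 14)
Evaluating the step-2 result (the overall T(s)) at s = 0 gives T(0) = 6/(-14) = -3/7.

Answer: -3/7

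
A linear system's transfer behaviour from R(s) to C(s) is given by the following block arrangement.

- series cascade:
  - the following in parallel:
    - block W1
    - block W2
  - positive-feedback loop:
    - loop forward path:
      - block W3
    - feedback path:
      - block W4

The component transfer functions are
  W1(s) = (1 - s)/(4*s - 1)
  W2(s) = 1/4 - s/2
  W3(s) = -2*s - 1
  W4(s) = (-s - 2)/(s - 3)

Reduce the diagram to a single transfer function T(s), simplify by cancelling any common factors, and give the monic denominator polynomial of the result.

Step 1 - parallel reduction of W1, W2: (-8*s^2 + 2*s + 3)/(16*s - 4)
Step 2 - reduce the feedback loop with forward W3 and return W4: (2*s^2 - 5*s - 3)/(2*s^2 + 4*s + 5)
Step 3 - combine (W1+W2), [W3/(1-W3*W4)] in series: (-16*s^4 + 44*s^3 + 20*s^2 - 21*s - 9)/(32*s^3 + 56*s^2 + 64*s - 20)
The result of step 3 is T(s) in lowest terms. Its denominator has leading coefficient 32; dividing the denominator through by 32 makes it monic.

Hence the answer: s^3 + 7*s^2/4 + 2*s - 5/8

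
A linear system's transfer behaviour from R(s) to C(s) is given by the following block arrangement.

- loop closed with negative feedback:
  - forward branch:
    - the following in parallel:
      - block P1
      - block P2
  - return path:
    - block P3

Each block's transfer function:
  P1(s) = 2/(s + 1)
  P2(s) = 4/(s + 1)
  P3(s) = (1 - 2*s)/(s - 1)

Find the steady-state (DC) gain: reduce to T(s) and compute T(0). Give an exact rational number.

First reduce the diagram to T(s).

Step 1. combine P1, P2 in parallel, giving 6/(s + 1)
Step 2. close the feedback loop around (P1+P2), P3, giving (6*s - 6)/(s^2 - 12*s + 5)
DC gain: substitute s = 0 into T(s) from step 2: T(0) = -6/5.

Answer: -6/5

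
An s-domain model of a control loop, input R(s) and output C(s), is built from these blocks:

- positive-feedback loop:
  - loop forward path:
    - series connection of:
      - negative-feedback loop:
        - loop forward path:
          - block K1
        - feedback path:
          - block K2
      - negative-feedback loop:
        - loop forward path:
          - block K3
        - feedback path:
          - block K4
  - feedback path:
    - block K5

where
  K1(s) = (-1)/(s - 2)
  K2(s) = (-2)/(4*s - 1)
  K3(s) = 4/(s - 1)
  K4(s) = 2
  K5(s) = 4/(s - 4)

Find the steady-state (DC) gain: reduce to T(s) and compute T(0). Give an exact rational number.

The answer is 1/8.

Reasoning:
Step 1: collapse the loop (K1 forward, K2 return) -> (1 - 4*s)/(4*s^2 - 9*s + 4)
Step 2: close the feedback loop around K3, K4 -> 4/(s + 7)
Step 3: series reduction of [K1/(1+K1*K2)], [K3/(1+K3*K4)] -> (4 - 16*s)/(4*s^3 + 19*s^2 - 59*s + 28)
Step 4: collapse the loop (([K1/(1+K1*K2)]*[K3/(1+K3*K4)]) forward, K5 return) -> (-16*s^2 + 68*s - 16)/(4*s^4 + 3*s^3 - 135*s^2 + 328*s - 128)
That last expression is T(s); at s = 0 only the constant terms survive, so T(0) = -16/(-128) = 1/8.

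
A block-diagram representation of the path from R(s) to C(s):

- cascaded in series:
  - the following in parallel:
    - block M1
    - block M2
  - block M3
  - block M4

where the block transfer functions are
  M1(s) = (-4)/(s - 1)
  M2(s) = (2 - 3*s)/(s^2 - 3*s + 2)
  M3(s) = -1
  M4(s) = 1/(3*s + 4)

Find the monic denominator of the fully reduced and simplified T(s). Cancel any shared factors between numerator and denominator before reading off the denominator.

[1] parallel reduction of M1, M2: (10 - 7*s)/(s^2 - 3*s + 2)
[2] multiply (M1+M2), M3, M4 (series): (7*s - 10)/(3*s^3 - 5*s^2 - 6*s + 8)
T(s) is the step-2 result (common factors already cancelled). Leading coefficient of the denominator: 3. Divide through by 3 for the monic polynomial.

Hence the answer: s^3 - 5*s^2/3 - 2*s + 8/3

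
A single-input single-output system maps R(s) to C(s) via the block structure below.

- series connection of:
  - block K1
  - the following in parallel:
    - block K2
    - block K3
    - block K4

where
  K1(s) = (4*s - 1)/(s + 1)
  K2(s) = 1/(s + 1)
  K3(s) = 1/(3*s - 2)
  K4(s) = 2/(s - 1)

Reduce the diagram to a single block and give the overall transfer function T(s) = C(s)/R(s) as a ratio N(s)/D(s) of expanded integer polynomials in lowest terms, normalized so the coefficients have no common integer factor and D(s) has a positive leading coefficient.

[1] sum the parallel branches K2, K3, K4; result (10*s^2 - 3*s - 3)/(3*s^3 - 2*s^2 - 3*s + 2)
[2] cascade K1, (K2+K3+K4): this yields T(s), and no further normalization is needed

Final answer: (40*s^3 - 22*s^2 - 9*s + 3)/(3*s^4 + s^3 - 5*s^2 - s + 2)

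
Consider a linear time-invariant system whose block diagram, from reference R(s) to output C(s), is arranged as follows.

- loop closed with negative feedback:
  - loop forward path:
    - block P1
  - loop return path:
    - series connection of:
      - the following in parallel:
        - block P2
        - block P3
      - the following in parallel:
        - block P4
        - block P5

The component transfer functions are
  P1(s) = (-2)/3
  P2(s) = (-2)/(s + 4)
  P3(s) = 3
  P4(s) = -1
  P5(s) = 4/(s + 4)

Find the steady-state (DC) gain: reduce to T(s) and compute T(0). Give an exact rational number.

Reducing step by step:

(1) add P2, P3 (parallel), giving (3*s + 10)/(s + 4)
(2) parallel reduction of P4, P5, giving (-s)/(s + 4)
(3) combine (P2+P3), (P4+P5) in series, giving (-3*s^2 - 10*s)/(s^2 + 8*s + 16)
(4) collapse the loop (P1 forward, ((P2+P3)*(P4+P5)) return), giving (-2*s^2 - 16*s - 32)/(9*s^2 + 44*s + 48)
DC gain: substitute s = 0 into T(s) from step 4: T(0) = -32/48 = -2/3.

Answer: -2/3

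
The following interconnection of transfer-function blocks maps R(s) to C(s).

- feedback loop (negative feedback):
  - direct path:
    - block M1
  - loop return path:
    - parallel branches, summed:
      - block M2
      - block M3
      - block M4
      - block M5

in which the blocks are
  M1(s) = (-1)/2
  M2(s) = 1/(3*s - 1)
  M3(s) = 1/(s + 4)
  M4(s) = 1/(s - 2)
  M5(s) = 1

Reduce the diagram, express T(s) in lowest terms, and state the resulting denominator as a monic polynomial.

Answer: s^3 - 2*s^2/3 - 32*s/3 + 6

Working:
Step 1 - reduce the parallel group M2, M3, M4, M5 -> (3*s^3 + 12*s^2 - 20*s - 2)/(3*s^3 + 5*s^2 - 26*s + 8)
Step 2 - reduce the feedback loop with forward M1 and return (M2+M3+M4+M5) -> (-3*s^3 - 5*s^2 + 26*s - 8)/(3*s^3 - 2*s^2 - 32*s + 18)
That last expression is T(s), already simplified. Scaling its denominator by 1/3 (the reciprocal of the leading coefficient) yields the monic denominator.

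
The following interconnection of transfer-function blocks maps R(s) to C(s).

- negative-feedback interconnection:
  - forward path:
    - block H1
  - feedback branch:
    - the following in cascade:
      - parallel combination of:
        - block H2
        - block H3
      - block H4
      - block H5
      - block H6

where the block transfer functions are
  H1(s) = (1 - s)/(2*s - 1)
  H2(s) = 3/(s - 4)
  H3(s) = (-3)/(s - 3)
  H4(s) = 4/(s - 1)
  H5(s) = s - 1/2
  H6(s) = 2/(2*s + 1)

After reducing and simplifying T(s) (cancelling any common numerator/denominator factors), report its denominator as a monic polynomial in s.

1. combine H2, H3 in parallel; result 3/(s^2 - 7*s + 12)
2. series reduction of (H2+H3), H4, H5, H6; result (24*s - 12)/(2*s^4 - 15*s^3 + 30*s^2 - 5*s - 12)
3. feedback reduction of H1, ((H2+H3)*H4*H5*H6); result (-2*s^4 + 15*s^3 - 30*s^2 + 5*s + 12)/(4*s^4 - 28*s^3 + 47*s^2 - 17*s)
No further cancellation is possible in the step-3 result, so that is T(s). Its denominator becomes monic after dividing by the leading coefficient 4.

Answer: s^4 - 7*s^3 + 47*s^2/4 - 17*s/4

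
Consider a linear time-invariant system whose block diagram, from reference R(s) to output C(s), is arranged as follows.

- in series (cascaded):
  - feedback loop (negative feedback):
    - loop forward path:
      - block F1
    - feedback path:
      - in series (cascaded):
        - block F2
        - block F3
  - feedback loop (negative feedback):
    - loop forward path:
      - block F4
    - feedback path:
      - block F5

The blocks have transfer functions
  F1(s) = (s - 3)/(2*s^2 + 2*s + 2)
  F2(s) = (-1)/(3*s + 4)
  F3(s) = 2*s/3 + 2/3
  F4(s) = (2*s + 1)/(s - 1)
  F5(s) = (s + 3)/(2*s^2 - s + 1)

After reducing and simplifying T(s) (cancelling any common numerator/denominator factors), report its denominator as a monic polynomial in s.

Answer: s^6 + 31*s^5/18 + 107*s^4/18 + 205*s^3/18 + 116*s^2/9 + 181*s/18 + 5/3

Working:
[1] cascade F2, F3; result (-2*s - 2)/(9*s + 12)
[2] apply the feedback formula to F1, (F2*F3); result (9*s^2 - 15*s - 36)/(18*s^3 + 40*s^2 + 46*s + 30)
[3] apply the feedback formula to F4, F5; result (4*s^3 + s + 1)/(2*s^3 - s^2 + 9*s + 2)
[4] series reduction of [F1/(1+F1*(F2*F3))], [F4/(1+F4*F5)]; result (36*s^5 - 60*s^4 - 135*s^3 - 6*s^2 - 51*s - 36)/(36*s^6 + 62*s^5 + 214*s^4 + 410*s^3 + 464*s^2 + 362*s + 60)
T(s) is the step-4 result (common factors already cancelled). Leading coefficient of the denominator: 36. Divide through by 36 for the monic polynomial.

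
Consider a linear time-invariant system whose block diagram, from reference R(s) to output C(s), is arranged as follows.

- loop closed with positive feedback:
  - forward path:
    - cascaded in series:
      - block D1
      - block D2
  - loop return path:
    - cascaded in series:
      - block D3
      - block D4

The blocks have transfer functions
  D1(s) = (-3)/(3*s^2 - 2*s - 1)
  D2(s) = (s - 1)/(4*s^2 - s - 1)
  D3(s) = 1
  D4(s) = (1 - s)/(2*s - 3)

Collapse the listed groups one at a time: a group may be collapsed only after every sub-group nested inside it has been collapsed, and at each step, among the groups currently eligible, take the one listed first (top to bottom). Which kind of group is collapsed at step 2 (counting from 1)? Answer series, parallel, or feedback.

Step 1. multiply D1, D2 (series)
Step 2. series reduction of D3, D4
Step 3. feedback reduction of (D1*D2), (D3*D4)
Step 2 collapses a series group.

Hence the answer: series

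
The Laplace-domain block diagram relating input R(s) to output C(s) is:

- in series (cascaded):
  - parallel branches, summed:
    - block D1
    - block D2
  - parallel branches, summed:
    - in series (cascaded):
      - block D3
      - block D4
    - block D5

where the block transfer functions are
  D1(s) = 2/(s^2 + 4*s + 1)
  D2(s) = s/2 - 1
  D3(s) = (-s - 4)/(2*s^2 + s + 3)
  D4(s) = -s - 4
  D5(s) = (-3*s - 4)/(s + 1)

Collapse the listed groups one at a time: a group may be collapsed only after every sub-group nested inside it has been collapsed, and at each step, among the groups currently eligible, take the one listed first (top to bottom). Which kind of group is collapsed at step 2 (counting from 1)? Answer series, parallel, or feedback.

(1) add D1, D2 (parallel)
(2) reduce the series chain D3, D4
(3) combine (D3*D4), D5 in parallel
(4) series reduction of (D1+D2), ((D3*D4)+D5)
Step 2: series.

Answer: series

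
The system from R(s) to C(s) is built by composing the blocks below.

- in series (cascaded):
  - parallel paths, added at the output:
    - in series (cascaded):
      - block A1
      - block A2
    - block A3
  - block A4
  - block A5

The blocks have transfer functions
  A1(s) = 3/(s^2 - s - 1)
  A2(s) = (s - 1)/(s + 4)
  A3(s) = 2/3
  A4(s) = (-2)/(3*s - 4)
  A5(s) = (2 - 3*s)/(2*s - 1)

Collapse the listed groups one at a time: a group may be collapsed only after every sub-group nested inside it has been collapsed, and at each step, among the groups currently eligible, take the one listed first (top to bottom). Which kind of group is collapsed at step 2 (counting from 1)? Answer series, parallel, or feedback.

[1] combine A1, A2 in series
[2] reduce the parallel group (A1*A2), A3
[3] combine ((A1*A2)+A3), A4, A5 in series
Step 2: parallel.

Hence the answer: parallel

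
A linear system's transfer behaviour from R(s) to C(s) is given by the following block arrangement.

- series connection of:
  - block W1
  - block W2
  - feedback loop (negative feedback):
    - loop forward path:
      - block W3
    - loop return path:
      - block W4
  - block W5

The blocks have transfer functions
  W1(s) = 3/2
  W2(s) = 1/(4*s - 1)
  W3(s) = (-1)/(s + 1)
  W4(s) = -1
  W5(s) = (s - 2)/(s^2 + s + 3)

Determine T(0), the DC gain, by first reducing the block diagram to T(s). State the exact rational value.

[1] close the feedback loop around W3, W4; result (-1)/(s + 2)
[2] cascade W1, W2, [W3/(1+W3*W4)], W5; result (6 - 3*s)/(8*s^4 + 22*s^3 + 34*s^2 + 38*s - 12)
DC gain: substitute s = 0 into T(s) from step 2: T(0) = 6/(-12) = -1/2.

Answer: -1/2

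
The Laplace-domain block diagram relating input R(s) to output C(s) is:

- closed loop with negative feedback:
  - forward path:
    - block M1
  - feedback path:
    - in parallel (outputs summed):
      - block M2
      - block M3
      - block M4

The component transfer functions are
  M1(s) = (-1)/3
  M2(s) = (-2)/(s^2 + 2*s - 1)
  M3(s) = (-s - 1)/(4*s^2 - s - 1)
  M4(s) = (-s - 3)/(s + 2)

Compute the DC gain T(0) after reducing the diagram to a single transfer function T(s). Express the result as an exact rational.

Step 1. combine M2, M3, M4 in parallel, giving (-4*s^5 - 20*s^4 - 27*s^3 + s^2 + 7*s + 3)/(4*s^5 + 15*s^4 + 7*s^3 - 15*s^2 - s + 2)
Step 2. apply the feedback formula to M1, (M2+M3+M4), giving (-4*s^5 - 15*s^4 - 7*s^3 + 15*s^2 + s - 2)/(16*s^5 + 65*s^4 + 48*s^3 - 46*s^2 - 10*s + 3)
That last expression is T(s); at s = 0 only the constant terms survive, so T(0) = -2/3.

Therefore the answer is -2/3.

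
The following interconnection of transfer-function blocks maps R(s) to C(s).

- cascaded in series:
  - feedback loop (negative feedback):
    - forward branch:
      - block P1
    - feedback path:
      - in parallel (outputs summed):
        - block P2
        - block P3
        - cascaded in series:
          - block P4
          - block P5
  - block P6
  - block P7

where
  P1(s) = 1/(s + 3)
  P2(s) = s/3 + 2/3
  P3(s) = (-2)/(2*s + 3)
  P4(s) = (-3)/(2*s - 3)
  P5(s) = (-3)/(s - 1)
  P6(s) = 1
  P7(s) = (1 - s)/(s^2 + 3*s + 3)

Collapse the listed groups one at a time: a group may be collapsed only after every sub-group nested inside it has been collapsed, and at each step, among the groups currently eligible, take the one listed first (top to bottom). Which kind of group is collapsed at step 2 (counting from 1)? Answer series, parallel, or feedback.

The answer is parallel.

Reasoning:
1. cascade P4, P5
2. sum the parallel branches P2, P3, (P4*P5)
3. feedback reduction of P1, (P2+P3+(P4*P5))
4. reduce the series chain [P1/(1+P1*(P2+P3+(P4*P5)))], P6, P7
Step 2: parallel.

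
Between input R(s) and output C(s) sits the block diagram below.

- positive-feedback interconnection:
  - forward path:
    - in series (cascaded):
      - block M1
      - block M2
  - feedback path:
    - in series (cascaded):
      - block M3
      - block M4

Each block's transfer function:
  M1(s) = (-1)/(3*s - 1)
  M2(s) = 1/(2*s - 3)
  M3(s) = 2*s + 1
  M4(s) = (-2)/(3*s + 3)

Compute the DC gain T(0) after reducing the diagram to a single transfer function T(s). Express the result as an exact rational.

(1) series reduction of M1, M2 = (-1)/(6*s^2 - 11*s + 3)
(2) combine M3, M4 in series = (-4*s - 2)/(3*s + 3)
(3) apply the feedback formula to (M1*M2), (M3*M4) = (-3*s - 3)/(18*s^3 - 15*s^2 - 28*s + 7)
The step-3 result is T(s). Setting s = 0: T(0) = -3/7.

Answer: -3/7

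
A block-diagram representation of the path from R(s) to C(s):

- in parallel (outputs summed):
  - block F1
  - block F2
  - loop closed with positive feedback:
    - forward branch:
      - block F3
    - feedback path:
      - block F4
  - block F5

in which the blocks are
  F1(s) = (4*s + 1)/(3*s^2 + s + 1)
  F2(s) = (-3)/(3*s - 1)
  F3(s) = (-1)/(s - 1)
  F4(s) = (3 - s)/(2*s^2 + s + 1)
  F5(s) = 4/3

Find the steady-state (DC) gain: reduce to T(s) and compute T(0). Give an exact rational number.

Step 1: close the feedback loop around F3, F4 -> (-2*s^2 - s - 1)/(2*s^3 - s^2 - s + 2)
Step 2: parallel reduction of F1, F2, [F3/(1-F3*F4)], F5 -> (72*s^6 - 72*s^5 - 80*s^4 - 4*s^3 + 38*s^2 + 5*s - 29)/(54*s^6 - 27*s^5 - 15*s^4 + 42*s^3 - 3*s^2 + 15*s - 6)
That last expression is T(s); at s = 0 only the constant terms survive, so T(0) = -29/(-6) = 29/6.

Final answer: 29/6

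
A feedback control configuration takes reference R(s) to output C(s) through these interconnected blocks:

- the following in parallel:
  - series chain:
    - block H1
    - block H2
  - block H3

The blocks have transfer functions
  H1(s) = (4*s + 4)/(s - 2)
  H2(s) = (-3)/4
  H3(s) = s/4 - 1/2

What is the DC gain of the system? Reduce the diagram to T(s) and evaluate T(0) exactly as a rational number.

First reduce the diagram to T(s).

Step 1: reduce the series chain H1, H2 = (-3*s - 3)/(s - 2)
Step 2: sum the parallel branches (H1*H2), H3 = (s^2 - 16*s - 8)/(4*s - 8)
Evaluating the step-2 result (the overall T(s)) at s = 0 gives T(0) = -8/(-8) = 1.

Answer: 1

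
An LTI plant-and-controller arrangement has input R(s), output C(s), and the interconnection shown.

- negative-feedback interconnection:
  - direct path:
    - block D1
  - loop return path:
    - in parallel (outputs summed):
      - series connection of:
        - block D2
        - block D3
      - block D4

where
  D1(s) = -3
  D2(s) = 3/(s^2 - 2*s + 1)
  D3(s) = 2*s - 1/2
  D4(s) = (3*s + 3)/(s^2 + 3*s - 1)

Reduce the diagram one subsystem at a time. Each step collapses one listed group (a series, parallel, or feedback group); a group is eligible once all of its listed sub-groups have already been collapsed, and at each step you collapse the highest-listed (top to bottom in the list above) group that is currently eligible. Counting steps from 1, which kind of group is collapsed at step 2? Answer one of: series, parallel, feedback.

Step 1. combine D2, D3 in series
Step 2. sum the parallel branches (D2*D3), D4
Step 3. close the feedback loop around D1, ((D2*D3)+D4)
The group at step 2 is a parallel group.

Final answer: parallel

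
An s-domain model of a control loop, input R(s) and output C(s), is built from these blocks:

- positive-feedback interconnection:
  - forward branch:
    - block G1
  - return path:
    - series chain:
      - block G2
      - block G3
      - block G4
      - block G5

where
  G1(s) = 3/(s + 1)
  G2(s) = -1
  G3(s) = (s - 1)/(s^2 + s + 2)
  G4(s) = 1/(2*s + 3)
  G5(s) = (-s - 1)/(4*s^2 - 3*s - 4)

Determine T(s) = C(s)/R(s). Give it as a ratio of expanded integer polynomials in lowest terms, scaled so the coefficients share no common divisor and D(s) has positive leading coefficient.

[1] reduce the series chain G2, G3, G4, G5: (s^2 - 1)/(8*s^5 + 14*s^4 + 5*s^3 - 17*s^2 - 46*s - 24)
[2] feedback reduction of G1, (G2*G3*G4*G5); the result is T(s) itself (integer coefficients, no common factor, positive leading denominator coefficient)

Final answer: (24*s^5 + 42*s^4 + 15*s^3 - 51*s^2 - 138*s - 72)/(8*s^6 + 22*s^5 + 19*s^4 - 12*s^3 - 66*s^2 - 70*s - 21)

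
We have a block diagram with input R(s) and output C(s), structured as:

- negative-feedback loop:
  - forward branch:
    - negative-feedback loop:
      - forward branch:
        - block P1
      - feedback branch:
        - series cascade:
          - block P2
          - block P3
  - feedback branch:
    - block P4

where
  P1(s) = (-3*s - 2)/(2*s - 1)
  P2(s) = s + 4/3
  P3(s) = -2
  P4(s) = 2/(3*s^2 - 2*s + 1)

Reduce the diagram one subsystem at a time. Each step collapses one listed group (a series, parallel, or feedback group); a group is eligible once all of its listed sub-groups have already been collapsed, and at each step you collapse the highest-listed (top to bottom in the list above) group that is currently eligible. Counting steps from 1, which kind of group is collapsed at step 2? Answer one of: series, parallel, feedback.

[1] multiply P2, P3 (series)
[2] reduce the feedback loop with forward P1 and return (P2*P3)
[3] collapse the loop ([P1/(1+P1*(P2*P3))] forward, P4 return)
Step 2 collapses a feedback group.

Hence the answer: feedback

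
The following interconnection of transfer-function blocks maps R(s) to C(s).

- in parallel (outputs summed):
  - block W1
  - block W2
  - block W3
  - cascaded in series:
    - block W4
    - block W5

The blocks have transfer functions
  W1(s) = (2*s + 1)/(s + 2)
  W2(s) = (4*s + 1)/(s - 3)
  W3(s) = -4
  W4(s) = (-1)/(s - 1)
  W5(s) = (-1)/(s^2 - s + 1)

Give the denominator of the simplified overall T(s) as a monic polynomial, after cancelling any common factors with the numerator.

First reduce the diagram to T(s).

Step 1 - cascade W4, W5 = 1/(s^3 - 2*s^2 + 2*s - 1)
Step 2 - reduce the parallel group W1, W2, W3, (W4*W5) = (2*s^5 + 4*s^4 + 11*s^3 - 31*s^2 + 37*s - 29)/(s^5 - 3*s^4 - 2*s^3 + 9*s^2 - 11*s + 6)
No further cancellation is possible in the step-2 result, so that is T(s). Its denominator is already monic.

Answer: s^5 - 3*s^4 - 2*s^3 + 9*s^2 - 11*s + 6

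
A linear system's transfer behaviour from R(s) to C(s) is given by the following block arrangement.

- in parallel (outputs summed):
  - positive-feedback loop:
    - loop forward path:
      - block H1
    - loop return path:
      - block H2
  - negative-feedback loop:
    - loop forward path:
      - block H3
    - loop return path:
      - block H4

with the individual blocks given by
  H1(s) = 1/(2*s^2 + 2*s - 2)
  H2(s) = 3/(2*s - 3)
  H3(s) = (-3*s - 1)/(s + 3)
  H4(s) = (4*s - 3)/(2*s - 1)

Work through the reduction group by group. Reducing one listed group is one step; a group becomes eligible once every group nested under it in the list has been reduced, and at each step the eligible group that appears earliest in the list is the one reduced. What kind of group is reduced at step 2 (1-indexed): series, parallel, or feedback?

Reducing step by step:

[1] apply the feedback formula to H1, H2
[2] feedback reduction of H3, H4
[3] parallel reduction of [H1/(1-H1*H2)], [H3/(1+H3*H4)]
Step 2: feedback.

Answer: feedback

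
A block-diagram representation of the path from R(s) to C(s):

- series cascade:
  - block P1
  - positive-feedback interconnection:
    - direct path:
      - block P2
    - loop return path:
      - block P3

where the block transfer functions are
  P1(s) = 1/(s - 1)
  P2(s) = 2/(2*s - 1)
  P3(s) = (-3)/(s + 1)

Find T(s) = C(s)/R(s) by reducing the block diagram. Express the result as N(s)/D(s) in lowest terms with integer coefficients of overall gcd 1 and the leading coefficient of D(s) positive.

Reducing step by step:

Step 1: apply the feedback formula to P2, P3, giving (2*s + 2)/(2*s^2 + s + 5)
Step 2: series reduction of P1, [P2/(1-P2*P3)] - this is the overall T(s), already in the required normalized form

Answer: (2*s + 2)/(2*s^3 - s^2 + 4*s - 5)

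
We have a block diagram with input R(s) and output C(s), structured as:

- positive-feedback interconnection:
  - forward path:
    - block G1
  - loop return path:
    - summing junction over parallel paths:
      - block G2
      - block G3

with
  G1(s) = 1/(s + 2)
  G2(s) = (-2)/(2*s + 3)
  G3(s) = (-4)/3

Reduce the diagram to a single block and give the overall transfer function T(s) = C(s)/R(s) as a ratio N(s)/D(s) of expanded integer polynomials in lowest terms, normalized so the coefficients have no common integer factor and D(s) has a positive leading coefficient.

[1] combine G2, G3 in parallel gives (-8*s - 18)/(6*s + 9)
[2] close the feedback loop around G1, (G2+G3); the result is T(s) itself (integer coefficients, no common factor, positive leading denominator coefficient)

Answer: (6*s + 9)/(6*s^2 + 29*s + 36)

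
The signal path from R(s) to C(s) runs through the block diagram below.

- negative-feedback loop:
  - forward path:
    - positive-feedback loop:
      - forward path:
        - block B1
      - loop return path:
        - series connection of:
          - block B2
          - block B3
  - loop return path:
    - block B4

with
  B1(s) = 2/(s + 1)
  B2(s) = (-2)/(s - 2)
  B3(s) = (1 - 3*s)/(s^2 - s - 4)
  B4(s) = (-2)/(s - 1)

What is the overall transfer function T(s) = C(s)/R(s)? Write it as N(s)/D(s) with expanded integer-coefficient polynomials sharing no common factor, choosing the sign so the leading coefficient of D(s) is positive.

(1) reduce the series chain B2, B3 = (6*s - 2)/(s^3 - 3*s^2 - 2*s + 8)
(2) close the feedback loop around B1, (B2*B3) = (2*s^3 - 6*s^2 - 4*s + 16)/(s^4 - 2*s^3 - 5*s^2 - 6*s + 12)
(3) close the feedback loop around [B1/(1-B1*(B2*B3))], B4, giving the overall T(s)

Therefore the answer is (2*s^4 - 8*s^3 + 2*s^2 + 20*s - 16)/(s^5 - 3*s^4 - 7*s^3 + 11*s^2 + 26*s - 44).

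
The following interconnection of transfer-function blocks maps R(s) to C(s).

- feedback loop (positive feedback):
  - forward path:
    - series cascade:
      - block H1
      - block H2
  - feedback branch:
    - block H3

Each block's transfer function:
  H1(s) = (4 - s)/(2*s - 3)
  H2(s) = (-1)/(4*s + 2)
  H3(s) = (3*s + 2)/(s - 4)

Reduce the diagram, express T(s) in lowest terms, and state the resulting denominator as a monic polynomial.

Answer: s^2 - 11*s/8 - 1

Working:
Step 1. series reduction of H1, H2 = (s - 4)/(8*s^2 - 8*s - 6)
Step 2. reduce the feedback loop with forward (H1*H2) and return H3 = (s - 4)/(8*s^2 - 11*s - 8)
No further cancellation is possible in the step-2 result, so that is T(s). Its denominator becomes monic after dividing by the leading coefficient 8.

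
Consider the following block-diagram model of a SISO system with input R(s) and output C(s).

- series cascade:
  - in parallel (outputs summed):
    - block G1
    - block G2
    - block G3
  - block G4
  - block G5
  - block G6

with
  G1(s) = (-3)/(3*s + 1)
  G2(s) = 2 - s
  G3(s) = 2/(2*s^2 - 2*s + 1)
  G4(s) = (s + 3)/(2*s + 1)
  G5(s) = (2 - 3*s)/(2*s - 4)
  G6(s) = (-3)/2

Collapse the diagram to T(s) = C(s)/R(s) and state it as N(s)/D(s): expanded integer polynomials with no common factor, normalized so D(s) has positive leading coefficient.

Step 1: parallel reduction of G1, G2, G3, giving (-6*s^4 + 16*s^3 - 15*s^2 + 13*s + 1)/(6*s^3 - 4*s^2 + s + 1)
Step 2: series reduction of (G1+G2+G3), G4, G5, G6: this yields T(s), and no further normalization is needed

Answer: (-54*s^6 + 18*s^5 + 309*s^4 - 486*s^3 + 552*s^2 - 213*s - 18)/(48*s^5 - 104*s^4 + 8*s^3 + 28*s^2 - 20*s - 8)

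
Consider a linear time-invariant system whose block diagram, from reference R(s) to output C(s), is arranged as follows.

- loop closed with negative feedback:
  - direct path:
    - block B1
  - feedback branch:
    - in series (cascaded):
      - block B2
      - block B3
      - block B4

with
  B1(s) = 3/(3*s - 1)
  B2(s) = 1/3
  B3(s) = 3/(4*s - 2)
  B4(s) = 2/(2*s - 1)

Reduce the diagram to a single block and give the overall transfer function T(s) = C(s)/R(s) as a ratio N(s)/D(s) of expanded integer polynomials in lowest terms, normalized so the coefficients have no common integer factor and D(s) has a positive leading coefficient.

Answer: (12*s^2 - 12*s + 3)/(12*s^3 - 16*s^2 + 7*s + 2)

Working:
Step 1 - multiply B2, B3, B4 (series), giving 1/(4*s^2 - 4*s + 1)
Step 2 - feedback reduction of B1, (B2*B3*B4), giving the overall T(s)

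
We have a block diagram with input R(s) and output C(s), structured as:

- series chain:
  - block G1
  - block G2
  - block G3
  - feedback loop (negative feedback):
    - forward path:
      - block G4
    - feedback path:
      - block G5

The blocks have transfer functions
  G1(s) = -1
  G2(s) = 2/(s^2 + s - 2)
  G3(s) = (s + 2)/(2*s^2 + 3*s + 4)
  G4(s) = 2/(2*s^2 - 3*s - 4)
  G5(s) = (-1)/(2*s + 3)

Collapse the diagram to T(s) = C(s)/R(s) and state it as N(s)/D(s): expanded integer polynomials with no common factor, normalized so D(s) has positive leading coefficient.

First reduce the diagram to T(s).

1. close the feedback loop around G4, G5; result (4*s + 6)/(4*s^3 - 17*s - 14)
2. combine G1, G2, G3, [G4/(1+G4*G5)] in series, giving the overall T(s)

Answer: (-8*s - 12)/(8*s^6 + 4*s^5 - 30*s^4 - 61*s^3 - 31*s^2 + 54*s + 56)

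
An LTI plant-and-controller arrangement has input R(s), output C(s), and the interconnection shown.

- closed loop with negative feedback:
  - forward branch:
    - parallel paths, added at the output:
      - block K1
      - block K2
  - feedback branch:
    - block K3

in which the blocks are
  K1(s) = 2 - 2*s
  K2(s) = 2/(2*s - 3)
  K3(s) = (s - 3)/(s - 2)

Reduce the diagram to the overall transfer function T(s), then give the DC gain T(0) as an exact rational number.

Step 1 - combine K1, K2 in parallel -> (-4*s^2 + 10*s - 4)/(2*s - 3)
Step 2 - collapse the loop ((K1+K2) forward, K3 return) -> (4*s^2 - 10*s + 4)/(4*s^2 - 16*s + 9)
Evaluating the step-2 result (the overall T(s)) at s = 0 gives T(0) = 4/9.

Therefore the answer is 4/9.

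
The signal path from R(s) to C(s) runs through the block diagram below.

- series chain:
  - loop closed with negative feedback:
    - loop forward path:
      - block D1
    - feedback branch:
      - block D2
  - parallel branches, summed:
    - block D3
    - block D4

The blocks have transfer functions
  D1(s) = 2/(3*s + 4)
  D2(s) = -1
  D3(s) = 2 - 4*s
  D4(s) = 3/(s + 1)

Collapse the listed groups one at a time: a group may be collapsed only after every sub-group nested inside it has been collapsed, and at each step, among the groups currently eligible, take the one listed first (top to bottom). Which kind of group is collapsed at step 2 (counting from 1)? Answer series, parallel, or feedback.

Step 1: apply the feedback formula to D1, D2
Step 2: sum the parallel branches D3, D4
Step 3: combine [D1/(1+D1*D2)], (D3+D4) in series
Step 2: parallel.

Therefore the answer is parallel.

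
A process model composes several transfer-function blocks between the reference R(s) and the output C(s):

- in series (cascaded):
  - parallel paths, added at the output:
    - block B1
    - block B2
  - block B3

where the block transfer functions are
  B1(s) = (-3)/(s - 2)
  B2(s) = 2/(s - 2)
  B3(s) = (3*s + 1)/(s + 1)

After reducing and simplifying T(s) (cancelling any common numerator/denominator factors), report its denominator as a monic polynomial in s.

1. reduce the parallel group B1, B2 = (-1)/(s - 2)
2. multiply (B1+B2), B3 (series) = (-3*s - 1)/(s^2 - s - 2)
No further cancellation is possible in the step-2 result, so that is T(s). Its denominator is already monic.

Therefore the answer is s^2 - s - 2.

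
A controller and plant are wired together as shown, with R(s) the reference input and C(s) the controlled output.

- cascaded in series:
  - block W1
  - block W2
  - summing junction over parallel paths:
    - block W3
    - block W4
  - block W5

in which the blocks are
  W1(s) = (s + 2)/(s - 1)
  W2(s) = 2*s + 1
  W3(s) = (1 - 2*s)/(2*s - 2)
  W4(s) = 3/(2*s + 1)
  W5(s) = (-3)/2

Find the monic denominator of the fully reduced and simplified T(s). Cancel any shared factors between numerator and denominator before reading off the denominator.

[1] reduce the parallel group W3, W4 = (-4*s^2 + 6*s - 5)/(4*s^2 - 2*s - 2)
[2] combine W1, W2, (W3+W4), W5 in series = (12*s^3 + 6*s^2 - 21*s + 30)/(4*s^2 - 8*s + 4)
No further cancellation is possible in the step-2 result, so that is T(s). Its denominator becomes monic after dividing by the leading coefficient 4.

Final answer: s^2 - 2*s + 1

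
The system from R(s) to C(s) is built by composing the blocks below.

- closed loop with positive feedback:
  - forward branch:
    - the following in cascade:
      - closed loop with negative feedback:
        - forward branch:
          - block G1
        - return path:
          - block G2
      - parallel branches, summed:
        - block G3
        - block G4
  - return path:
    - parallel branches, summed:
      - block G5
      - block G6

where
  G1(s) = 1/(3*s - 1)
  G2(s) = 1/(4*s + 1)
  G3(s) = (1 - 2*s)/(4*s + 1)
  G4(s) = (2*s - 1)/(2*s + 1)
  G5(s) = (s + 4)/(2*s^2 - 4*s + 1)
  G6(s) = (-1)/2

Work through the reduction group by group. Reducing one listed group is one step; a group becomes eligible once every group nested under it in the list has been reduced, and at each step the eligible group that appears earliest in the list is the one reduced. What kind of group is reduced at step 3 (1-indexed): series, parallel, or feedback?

Reducing step by step:

(1) feedback reduction of G1, G2
(2) combine G3, G4 in parallel
(3) reduce the series chain [G1/(1+G1*G2)], (G3+G4)
(4) reduce the parallel group G5, G6
(5) reduce the feedback loop with forward ([G1/(1+G1*G2)]*(G3+G4)) and return (G5+G6)
At step 3 the group reduced is series.

Answer: series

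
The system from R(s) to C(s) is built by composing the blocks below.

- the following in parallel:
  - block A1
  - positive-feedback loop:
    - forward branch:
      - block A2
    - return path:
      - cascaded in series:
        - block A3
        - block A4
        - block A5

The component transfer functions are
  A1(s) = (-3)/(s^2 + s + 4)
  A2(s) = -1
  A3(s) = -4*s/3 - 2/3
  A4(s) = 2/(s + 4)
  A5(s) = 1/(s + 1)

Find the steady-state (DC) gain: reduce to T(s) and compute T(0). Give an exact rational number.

Step 1: reduce the series chain A3, A4, A5 gives (-8*s - 4)/(3*s^2 + 15*s + 12)
Step 2: collapse the loop (A2 forward, (A3*A4*A5) return) gives (-3*s^2 - 15*s - 12)/(3*s^2 + 7*s + 8)
Step 3: parallel reduction of A1, [A2/(1-A2*(A3*A4*A5))] gives (-3*s^4 - 18*s^3 - 48*s^2 - 93*s - 72)/(3*s^4 + 10*s^3 + 27*s^2 + 36*s + 32)
That last expression is T(s); at s = 0 only the constant terms survive, so T(0) = -72/32 = -9/4.

Final answer: -9/4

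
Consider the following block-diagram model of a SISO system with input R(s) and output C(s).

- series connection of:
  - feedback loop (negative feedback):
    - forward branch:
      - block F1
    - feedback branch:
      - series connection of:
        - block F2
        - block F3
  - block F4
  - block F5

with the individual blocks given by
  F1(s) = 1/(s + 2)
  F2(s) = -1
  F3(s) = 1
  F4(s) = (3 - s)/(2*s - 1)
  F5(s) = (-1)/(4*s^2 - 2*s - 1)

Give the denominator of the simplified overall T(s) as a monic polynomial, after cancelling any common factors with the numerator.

Answer: s^4 - s^2 + s/8 + 1/8

Working:
1. cascade F2, F3; result -1
2. collapse the loop (F1 forward, (F2*F3) return); result 1/(s + 1)
3. reduce the series chain [F1/(1+F1*(F2*F3))], F4, F5; result (s - 3)/(8*s^4 - 8*s^2 + s + 1)
T(s) is the step-3 result (common factors already cancelled). Leading coefficient of the denominator: 8. Divide through by 8 for the monic polynomial.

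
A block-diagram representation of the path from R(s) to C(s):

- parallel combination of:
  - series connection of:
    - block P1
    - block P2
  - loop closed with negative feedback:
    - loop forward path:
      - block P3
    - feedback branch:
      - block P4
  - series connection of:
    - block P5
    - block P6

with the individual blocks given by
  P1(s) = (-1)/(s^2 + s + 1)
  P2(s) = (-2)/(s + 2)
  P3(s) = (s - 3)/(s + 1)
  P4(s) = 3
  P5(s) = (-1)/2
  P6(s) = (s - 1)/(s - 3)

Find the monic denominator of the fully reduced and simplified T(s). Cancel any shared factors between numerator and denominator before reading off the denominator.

Step 1 - combine P1, P2 in series = 2/(s^3 + 3*s^2 + 3*s + 2)
Step 2 - apply the feedback formula to P3, P4 = (s - 3)/(4*s - 8)
Step 3 - multiply P5, P6 (series) = (1 - s)/(2*s - 6)
Step 4 - reduce the parallel group (P1*P2), [P3/(1+P3*P4)], (P5*P6) = (-s^5 - 3*s^4 + 2*s^3 + 21*s^2 - 25*s + 58)/(4*s^5 - 8*s^4 - 24*s^3 + 20*s^2 + 32*s + 48)
No further cancellation is possible in the step-4 result, so that is T(s). Its denominator becomes monic after dividing by the leading coefficient 4.

Answer: s^5 - 2*s^4 - 6*s^3 + 5*s^2 + 8*s + 12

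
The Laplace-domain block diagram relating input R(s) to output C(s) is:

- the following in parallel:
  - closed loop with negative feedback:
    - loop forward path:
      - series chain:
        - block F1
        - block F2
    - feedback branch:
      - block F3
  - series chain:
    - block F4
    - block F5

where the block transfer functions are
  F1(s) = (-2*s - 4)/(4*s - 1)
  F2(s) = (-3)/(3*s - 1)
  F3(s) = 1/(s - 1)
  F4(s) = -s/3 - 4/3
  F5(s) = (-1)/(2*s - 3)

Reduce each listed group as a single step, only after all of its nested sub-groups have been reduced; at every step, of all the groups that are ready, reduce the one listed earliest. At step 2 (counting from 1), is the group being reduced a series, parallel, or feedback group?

1. multiply F1, F2 (series)
2. reduce the feedback loop with forward (F1*F2) and return F3
3. series reduction of F4, F5
4. reduce the parallel group [(F1*F2)/(1+(F1*F2)*F3)], (F4*F5)
So the answer for step 2 is feedback.

Therefore the answer is feedback.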